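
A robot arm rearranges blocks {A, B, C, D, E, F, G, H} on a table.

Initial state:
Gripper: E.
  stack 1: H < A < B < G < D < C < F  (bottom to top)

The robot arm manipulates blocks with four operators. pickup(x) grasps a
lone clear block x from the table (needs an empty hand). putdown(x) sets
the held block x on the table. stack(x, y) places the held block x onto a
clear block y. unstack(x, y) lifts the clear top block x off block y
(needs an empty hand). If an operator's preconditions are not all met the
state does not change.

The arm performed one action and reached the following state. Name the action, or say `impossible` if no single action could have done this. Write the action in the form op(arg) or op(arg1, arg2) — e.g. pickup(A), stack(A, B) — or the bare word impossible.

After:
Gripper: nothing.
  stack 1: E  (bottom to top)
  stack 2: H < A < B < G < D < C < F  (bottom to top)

putdown(E)

target: towers=[E; H/A/B/G/D/C/F] holding=-
        putdown(E) → towers=[E; H/A/B/G/D/C/F] holding=-  ← match
       stack(E, F) → towers=[H/A/B/G/D/C/F/E] holding=-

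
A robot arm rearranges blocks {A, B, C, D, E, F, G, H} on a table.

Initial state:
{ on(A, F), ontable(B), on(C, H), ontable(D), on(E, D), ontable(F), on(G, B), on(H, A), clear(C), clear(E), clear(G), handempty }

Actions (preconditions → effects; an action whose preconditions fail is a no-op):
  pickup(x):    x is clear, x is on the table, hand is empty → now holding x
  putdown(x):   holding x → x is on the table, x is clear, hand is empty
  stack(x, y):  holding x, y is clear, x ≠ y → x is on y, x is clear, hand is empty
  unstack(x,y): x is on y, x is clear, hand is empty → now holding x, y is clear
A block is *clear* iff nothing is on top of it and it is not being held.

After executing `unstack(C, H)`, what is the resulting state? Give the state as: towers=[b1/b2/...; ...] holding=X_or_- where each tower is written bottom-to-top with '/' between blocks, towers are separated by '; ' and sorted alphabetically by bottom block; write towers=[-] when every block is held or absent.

before: towers=[B/G; D/E; F/A/H/C] holding=-
pre[unstack(C, H)]: on(C,H) ok, clear(C) ok, handempty ok
all met → apply unstack(C, H)
after:  towers=[B/G; D/E; F/A/H] holding=C

towers=[B/G; D/E; F/A/H] holding=C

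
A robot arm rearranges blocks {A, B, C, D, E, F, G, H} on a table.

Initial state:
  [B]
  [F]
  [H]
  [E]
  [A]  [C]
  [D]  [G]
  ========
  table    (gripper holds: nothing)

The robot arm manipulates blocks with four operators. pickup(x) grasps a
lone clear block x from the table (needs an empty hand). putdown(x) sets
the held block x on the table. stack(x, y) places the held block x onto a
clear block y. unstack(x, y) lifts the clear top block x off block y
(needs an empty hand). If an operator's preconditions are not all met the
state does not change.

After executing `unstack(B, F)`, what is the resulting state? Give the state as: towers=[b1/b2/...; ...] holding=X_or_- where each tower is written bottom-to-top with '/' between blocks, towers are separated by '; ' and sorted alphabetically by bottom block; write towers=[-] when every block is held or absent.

before: towers=[D/A/E/H/F/B; G/C] holding=-
pre[unstack(B, F)]: on(B,F) ok, clear(B) ok, handempty ok
all met → apply unstack(B, F)
after:  towers=[D/A/E/H/F; G/C] holding=B

towers=[D/A/E/H/F; G/C] holding=B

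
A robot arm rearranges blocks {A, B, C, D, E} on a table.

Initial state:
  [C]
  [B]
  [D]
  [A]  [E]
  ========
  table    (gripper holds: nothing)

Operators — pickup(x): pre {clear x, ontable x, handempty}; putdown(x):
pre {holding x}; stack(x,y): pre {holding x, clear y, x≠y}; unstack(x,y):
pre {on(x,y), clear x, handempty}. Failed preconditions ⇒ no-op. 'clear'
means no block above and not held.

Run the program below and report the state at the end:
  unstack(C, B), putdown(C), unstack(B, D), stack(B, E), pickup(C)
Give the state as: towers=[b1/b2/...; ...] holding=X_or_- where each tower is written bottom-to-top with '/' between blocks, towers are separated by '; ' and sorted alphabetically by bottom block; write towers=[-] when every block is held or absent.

step 1 (unstack(C, B)): towers=[A/D/B; E] holding=C
step 2 (putdown(C)): towers=[A/D/B; C; E] holding=-
step 3 (unstack(B, D)): towers=[A/D; C; E] holding=B
step 4 (stack(B, E)): towers=[A/D; C; E/B] holding=-
step 5 (pickup(C)): towers=[A/D; E/B] holding=C

towers=[A/D; E/B] holding=C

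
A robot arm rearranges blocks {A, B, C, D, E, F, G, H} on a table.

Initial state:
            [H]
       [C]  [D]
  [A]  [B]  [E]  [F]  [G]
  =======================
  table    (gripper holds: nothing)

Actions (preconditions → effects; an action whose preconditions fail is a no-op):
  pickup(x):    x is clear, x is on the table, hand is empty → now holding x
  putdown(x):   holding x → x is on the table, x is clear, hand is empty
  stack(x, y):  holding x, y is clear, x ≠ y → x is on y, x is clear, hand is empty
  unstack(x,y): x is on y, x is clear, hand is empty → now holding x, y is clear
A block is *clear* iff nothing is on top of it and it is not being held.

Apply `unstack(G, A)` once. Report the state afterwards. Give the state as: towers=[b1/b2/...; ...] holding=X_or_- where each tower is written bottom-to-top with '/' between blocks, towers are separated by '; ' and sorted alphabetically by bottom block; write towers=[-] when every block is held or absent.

towers=[A; B/C; E/D/H; F; G] holding=-

before: towers=[A; B/C; E/D/H; F; G] holding=-
pre[unstack(G, A)]: on(G,A) no, clear(G) yes, handempty yes
on(G,A) unmet → unstack(G, A) is a no-op
after:  towers=[A; B/C; E/D/H; F; G] holding=-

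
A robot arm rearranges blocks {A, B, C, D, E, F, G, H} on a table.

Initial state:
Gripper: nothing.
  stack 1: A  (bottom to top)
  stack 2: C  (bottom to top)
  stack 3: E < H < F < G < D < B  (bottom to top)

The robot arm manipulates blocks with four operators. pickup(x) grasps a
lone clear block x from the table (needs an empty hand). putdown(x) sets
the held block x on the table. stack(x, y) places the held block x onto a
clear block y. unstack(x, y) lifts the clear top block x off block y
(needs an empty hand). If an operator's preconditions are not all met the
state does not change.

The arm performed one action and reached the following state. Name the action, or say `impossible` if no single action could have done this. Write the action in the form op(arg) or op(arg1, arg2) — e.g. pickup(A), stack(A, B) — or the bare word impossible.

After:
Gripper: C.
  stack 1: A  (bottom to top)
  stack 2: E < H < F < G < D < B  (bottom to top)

target: towers=[A; E/H/F/G/D/B] holding=C
         pickup(A) → towers=[C; E/H/F/G/D/B] holding=A
     unstack(B, D) → towers=[A; C; E/H/F/G/D] holding=B
         pickup(C) → towers=[A; E/H/F/G/D/B] holding=C  ← match

pickup(C)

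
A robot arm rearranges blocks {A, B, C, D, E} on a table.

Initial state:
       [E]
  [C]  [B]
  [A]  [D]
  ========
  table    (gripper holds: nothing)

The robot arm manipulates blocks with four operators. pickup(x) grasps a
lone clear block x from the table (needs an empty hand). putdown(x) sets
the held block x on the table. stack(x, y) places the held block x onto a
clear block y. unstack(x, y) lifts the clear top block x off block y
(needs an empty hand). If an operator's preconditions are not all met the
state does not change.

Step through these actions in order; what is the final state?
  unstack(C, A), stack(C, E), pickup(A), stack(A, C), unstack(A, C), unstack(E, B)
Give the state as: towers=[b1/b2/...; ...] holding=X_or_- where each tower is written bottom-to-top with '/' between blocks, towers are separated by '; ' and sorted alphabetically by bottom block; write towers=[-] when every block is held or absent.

towers=[D/B/E/C] holding=A

step 1 (unstack(C, A)): towers=[A; D/B/E] holding=C
step 2 (stack(C, E)): towers=[A; D/B/E/C] holding=-
step 3 (pickup(A)): towers=[D/B/E/C] holding=A
step 4 (stack(A, C)): towers=[D/B/E/C/A] holding=-
step 5 (unstack(A, C)): towers=[D/B/E/C] holding=A
step 6 (unstack(E, B)) [no-op]: towers=[D/B/E/C] holding=A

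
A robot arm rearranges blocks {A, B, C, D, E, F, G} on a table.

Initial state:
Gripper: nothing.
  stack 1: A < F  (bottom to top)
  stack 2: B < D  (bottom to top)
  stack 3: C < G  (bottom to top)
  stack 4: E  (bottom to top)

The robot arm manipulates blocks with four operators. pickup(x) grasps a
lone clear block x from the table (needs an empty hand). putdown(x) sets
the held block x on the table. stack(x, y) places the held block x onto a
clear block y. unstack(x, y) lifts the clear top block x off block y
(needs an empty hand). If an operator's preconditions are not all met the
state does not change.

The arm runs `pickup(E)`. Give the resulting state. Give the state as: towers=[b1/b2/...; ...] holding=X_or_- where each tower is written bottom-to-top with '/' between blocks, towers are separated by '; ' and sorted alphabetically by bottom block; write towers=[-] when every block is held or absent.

towers=[A/F; B/D; C/G] holding=E

before: towers=[A/F; B/D; C/G; E] holding=-
pre[pickup(E)]: clear(E) ✓, ontable(E) ✓, handempty ✓
all met → apply pickup(E)
after:  towers=[A/F; B/D; C/G] holding=E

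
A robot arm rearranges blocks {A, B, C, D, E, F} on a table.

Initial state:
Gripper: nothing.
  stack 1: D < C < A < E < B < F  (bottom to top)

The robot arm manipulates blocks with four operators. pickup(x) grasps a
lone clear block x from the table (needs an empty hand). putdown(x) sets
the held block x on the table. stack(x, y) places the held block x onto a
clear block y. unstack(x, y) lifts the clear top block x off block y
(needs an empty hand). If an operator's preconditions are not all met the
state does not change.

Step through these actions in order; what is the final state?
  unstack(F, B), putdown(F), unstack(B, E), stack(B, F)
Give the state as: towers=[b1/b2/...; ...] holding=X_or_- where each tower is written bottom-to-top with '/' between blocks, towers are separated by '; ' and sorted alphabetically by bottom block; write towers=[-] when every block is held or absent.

step 1 (unstack(F, B)): towers=[D/C/A/E/B] holding=F
step 2 (putdown(F)): towers=[D/C/A/E/B; F] holding=-
step 3 (unstack(B, E)): towers=[D/C/A/E; F] holding=B
step 4 (stack(B, F)): towers=[D/C/A/E; F/B] holding=-

towers=[D/C/A/E; F/B] holding=-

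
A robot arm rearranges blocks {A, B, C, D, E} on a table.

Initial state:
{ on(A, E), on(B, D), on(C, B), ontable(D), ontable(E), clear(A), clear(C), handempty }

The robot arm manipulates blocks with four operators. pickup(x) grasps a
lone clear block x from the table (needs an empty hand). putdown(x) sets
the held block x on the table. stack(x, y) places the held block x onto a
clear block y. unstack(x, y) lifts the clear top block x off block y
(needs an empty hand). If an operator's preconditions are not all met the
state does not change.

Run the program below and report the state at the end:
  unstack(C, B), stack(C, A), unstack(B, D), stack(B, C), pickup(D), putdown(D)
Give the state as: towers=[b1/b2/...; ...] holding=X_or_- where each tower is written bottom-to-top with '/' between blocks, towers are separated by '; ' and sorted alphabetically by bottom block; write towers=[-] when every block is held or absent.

step 1 (unstack(C, B)): towers=[D/B; E/A] holding=C
step 2 (stack(C, A)): towers=[D/B; E/A/C] holding=-
step 3 (unstack(B, D)): towers=[D; E/A/C] holding=B
step 4 (stack(B, C)): towers=[D; E/A/C/B] holding=-
step 5 (pickup(D)): towers=[E/A/C/B] holding=D
step 6 (putdown(D)): towers=[D; E/A/C/B] holding=-

towers=[D; E/A/C/B] holding=-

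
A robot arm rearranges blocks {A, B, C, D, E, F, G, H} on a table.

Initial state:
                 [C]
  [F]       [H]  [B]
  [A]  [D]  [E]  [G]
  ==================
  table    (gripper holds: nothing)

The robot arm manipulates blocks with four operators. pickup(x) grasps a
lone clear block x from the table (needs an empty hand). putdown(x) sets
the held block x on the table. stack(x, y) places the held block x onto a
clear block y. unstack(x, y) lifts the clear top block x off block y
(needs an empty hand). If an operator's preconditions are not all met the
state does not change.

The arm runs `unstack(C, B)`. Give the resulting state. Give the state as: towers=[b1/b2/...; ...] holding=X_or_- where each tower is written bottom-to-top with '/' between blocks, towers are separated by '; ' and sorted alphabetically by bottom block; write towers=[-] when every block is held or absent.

towers=[A/F; D; E/H; G/B] holding=C

before: towers=[A/F; D; E/H; G/B/C] holding=-
pre[unstack(C, B)]: on(C,B) ok, clear(C) ok, handempty ok
all met → apply unstack(C, B)
after:  towers=[A/F; D; E/H; G/B] holding=C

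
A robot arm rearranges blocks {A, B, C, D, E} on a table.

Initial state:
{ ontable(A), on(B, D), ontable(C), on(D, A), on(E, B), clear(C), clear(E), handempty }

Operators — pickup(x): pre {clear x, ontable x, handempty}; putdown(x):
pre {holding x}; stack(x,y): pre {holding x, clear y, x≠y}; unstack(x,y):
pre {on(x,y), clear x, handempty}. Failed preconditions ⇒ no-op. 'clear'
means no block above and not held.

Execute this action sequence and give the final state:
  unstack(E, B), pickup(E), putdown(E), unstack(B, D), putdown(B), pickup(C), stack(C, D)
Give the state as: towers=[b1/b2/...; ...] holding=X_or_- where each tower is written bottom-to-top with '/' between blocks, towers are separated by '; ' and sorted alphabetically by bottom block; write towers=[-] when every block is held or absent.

towers=[A/D/C; B; E] holding=-

step 1 (unstack(E, B)): towers=[A/D/B; C] holding=E
step 2 (pickup(E)) [no-op]: towers=[A/D/B; C] holding=E
step 3 (putdown(E)): towers=[A/D/B; C; E] holding=-
step 4 (unstack(B, D)): towers=[A/D; C; E] holding=B
step 5 (putdown(B)): towers=[A/D; B; C; E] holding=-
step 6 (pickup(C)): towers=[A/D; B; E] holding=C
step 7 (stack(C, D)): towers=[A/D/C; B; E] holding=-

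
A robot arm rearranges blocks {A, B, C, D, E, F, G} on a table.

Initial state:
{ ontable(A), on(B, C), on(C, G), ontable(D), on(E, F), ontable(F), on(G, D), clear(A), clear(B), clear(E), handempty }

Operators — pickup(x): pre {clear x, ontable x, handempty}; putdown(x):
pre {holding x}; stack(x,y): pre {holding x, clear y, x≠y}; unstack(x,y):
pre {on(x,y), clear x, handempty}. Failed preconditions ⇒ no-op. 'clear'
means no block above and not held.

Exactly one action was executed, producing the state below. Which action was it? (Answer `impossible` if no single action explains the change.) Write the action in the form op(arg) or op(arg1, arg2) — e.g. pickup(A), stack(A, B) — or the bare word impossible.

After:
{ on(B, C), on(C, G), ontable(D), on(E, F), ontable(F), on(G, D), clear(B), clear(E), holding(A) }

pickup(A)

target: towers=[D/G/C/B; F/E] holding=A
     unstack(B, C) → towers=[A; D/G/C; F/E] holding=B
         pickup(A) → towers=[D/G/C/B; F/E] holding=A  ← match
     unstack(E, F) → towers=[A; D/G/C/B; F] holding=E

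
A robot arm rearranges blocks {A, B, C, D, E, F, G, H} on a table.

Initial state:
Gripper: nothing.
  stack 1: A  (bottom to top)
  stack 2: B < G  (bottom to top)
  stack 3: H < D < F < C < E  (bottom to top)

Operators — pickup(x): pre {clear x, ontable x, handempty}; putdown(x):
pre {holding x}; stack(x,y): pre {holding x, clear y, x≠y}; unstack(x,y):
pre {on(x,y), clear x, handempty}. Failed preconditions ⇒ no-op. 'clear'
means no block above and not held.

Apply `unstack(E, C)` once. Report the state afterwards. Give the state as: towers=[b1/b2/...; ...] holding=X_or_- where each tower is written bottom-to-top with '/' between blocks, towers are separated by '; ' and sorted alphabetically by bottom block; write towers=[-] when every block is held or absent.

towers=[A; B/G; H/D/F/C] holding=E

before: towers=[A; B/G; H/D/F/C/E] holding=-
pre[unstack(E, C)]: on(E,C) ok, clear(E) ok, handempty ok
all met → apply unstack(E, C)
after:  towers=[A; B/G; H/D/F/C] holding=E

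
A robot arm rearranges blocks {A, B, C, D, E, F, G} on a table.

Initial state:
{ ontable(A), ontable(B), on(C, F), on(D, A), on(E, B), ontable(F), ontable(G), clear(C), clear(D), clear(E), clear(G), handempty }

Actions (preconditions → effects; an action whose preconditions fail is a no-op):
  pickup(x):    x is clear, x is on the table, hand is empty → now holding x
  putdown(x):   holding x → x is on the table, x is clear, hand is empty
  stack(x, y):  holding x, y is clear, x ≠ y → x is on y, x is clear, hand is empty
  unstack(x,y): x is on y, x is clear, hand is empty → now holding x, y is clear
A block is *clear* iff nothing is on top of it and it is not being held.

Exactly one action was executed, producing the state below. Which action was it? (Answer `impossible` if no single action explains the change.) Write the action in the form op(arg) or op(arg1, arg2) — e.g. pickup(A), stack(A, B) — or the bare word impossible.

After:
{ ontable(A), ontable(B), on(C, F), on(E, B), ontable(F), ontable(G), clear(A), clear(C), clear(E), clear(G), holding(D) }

target: towers=[A; B/E; F/C; G] holding=D
         pickup(G) → towers=[A/D; B/E; F/C] holding=G
     unstack(D, A) → towers=[A; B/E; F/C; G] holding=D  ← match
     unstack(E, B) → towers=[A/D; B; F/C; G] holding=E
     unstack(C, F) → towers=[A/D; B/E; F; G] holding=C

unstack(D, A)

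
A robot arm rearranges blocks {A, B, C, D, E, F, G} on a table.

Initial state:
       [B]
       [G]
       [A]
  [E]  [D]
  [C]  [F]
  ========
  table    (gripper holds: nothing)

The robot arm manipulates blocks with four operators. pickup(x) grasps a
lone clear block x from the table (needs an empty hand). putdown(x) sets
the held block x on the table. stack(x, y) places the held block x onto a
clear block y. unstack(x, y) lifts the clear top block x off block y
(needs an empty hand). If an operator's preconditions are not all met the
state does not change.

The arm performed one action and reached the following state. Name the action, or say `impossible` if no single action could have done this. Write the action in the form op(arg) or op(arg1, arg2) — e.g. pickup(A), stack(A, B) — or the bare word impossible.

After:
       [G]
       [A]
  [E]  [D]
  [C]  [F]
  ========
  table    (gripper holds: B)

unstack(B, G)

target: towers=[C/E; F/D/A/G] holding=B
     unstack(B, G) → towers=[C/E; F/D/A/G] holding=B  ← match
     unstack(E, C) → towers=[C; F/D/A/G/B] holding=E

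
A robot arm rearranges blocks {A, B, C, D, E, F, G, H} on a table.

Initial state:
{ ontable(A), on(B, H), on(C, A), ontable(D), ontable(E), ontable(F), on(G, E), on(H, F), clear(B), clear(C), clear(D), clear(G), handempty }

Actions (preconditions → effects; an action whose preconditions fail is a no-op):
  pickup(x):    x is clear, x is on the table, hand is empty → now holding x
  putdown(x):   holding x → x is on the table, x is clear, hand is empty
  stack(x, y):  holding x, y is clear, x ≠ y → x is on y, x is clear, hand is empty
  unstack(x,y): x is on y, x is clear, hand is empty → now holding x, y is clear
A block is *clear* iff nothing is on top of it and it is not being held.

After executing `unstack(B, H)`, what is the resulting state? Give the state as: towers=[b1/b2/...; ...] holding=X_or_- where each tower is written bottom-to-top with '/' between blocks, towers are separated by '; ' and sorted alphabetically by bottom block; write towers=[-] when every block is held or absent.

before: towers=[A/C; D; E/G; F/H/B] holding=-
pre[unstack(B, H)]: on(B,H) yes, clear(B) yes, handempty yes
all met → apply unstack(B, H)
after:  towers=[A/C; D; E/G; F/H] holding=B

towers=[A/C; D; E/G; F/H] holding=B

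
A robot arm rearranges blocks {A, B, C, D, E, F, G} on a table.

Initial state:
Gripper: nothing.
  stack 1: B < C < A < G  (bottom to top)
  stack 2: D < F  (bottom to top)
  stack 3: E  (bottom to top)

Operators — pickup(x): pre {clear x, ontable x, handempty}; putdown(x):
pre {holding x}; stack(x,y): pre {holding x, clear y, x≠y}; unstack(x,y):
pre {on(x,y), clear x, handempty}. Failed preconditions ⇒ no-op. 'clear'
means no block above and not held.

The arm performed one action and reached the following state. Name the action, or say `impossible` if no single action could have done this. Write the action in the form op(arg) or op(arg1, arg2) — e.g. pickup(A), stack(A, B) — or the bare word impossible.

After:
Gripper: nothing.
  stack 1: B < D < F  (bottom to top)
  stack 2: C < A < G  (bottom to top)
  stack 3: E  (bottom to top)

target: towers=[B/D/F; C/A/G; E] holding=-
     unstack(F, D) → towers=[B/C/A/G; D; E] holding=F
     unstack(G, A) → towers=[B/C/A; D/F; E] holding=G
         pickup(E) → towers=[B/C/A/G; D/F] holding=E
none of the 3 applicable actions match → impossible

impossible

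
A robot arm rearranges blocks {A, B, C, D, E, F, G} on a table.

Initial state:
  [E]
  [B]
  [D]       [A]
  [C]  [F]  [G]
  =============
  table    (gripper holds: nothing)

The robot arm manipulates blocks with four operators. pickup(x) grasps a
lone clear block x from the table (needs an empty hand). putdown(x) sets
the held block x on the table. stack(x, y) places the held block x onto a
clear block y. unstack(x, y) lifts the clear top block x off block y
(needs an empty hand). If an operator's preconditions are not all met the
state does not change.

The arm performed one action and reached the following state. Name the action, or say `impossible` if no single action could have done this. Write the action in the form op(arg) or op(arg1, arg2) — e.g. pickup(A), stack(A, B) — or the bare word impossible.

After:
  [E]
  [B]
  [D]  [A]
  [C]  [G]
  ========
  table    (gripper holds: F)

target: towers=[C/D/B/E; G/A] holding=F
         pickup(F) → towers=[C/D/B/E; G/A] holding=F  ← match
     unstack(A, G) → towers=[C/D/B/E; F; G] holding=A
     unstack(E, B) → towers=[C/D/B; F; G/A] holding=E

pickup(F)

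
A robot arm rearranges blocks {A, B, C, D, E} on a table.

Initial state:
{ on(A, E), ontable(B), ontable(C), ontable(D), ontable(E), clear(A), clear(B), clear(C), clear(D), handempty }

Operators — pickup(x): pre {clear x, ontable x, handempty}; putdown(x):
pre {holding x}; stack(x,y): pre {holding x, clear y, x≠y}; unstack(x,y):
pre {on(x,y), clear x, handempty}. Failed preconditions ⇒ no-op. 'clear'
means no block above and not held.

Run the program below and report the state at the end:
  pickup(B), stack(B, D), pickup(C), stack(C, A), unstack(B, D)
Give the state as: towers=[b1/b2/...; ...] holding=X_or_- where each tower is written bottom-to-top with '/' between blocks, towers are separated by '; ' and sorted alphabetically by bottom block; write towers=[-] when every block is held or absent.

towers=[D; E/A/C] holding=B

step 1 (pickup(B)): towers=[C; D; E/A] holding=B
step 2 (stack(B, D)): towers=[C; D/B; E/A] holding=-
step 3 (pickup(C)): towers=[D/B; E/A] holding=C
step 4 (stack(C, A)): towers=[D/B; E/A/C] holding=-
step 5 (unstack(B, D)): towers=[D; E/A/C] holding=B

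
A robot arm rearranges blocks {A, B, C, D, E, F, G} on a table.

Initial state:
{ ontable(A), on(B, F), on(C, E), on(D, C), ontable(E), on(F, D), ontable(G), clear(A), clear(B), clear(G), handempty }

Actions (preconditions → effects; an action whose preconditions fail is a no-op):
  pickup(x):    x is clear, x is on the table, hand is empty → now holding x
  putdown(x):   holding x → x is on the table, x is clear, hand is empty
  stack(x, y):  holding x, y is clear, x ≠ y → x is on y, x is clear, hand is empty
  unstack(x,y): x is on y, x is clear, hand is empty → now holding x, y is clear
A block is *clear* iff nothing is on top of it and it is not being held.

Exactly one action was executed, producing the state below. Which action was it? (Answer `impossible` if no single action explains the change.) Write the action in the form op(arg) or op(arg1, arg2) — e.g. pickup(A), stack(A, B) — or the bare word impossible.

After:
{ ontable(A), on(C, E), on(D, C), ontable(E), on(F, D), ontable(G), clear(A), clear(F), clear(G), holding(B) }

target: towers=[A; E/C/D/F; G] holding=B
     unstack(B, F) → towers=[A; E/C/D/F; G] holding=B  ← match
         pickup(G) → towers=[A; E/C/D/F/B] holding=G
         pickup(A) → towers=[E/C/D/F/B; G] holding=A

unstack(B, F)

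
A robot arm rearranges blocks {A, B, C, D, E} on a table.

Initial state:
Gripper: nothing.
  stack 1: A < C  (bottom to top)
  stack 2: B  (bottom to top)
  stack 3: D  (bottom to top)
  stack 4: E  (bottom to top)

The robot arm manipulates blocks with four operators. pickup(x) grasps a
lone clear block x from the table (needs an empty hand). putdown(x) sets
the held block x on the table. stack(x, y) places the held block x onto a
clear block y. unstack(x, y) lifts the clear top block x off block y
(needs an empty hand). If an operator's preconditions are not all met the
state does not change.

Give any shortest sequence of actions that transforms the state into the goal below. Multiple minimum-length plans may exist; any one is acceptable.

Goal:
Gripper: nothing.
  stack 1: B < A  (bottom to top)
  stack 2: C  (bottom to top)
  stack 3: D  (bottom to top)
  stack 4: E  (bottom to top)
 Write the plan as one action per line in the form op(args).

step 1 (unstack(C, A)): towers=[A; B; D; E] holding=C
step 2 (putdown(C)): towers=[A; B; C; D; E] holding=-
step 3 (pickup(A)): towers=[B; C; D; E] holding=A
step 4 (stack(A, B)): towers=[B/A; C; D; E] holding=-
goal check: towers=[B/A; C; D; E] holding=- — reached (length 4, optimal by BFS)

unstack(C, A)
putdown(C)
pickup(A)
stack(A, B)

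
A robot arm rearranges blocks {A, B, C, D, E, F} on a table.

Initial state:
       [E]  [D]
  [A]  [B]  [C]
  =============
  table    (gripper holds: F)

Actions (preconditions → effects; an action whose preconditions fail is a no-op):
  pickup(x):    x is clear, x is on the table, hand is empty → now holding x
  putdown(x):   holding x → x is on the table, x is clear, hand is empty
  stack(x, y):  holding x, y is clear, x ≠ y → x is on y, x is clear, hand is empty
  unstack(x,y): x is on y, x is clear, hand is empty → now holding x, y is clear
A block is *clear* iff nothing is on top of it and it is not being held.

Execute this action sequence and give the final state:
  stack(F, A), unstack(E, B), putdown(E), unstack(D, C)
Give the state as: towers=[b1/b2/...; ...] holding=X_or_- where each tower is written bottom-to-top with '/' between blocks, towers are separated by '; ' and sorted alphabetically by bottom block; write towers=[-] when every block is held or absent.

towers=[A/F; B; C; E] holding=D

step 1 (stack(F, A)): towers=[A/F; B/E; C/D] holding=-
step 2 (unstack(E, B)): towers=[A/F; B; C/D] holding=E
step 3 (putdown(E)): towers=[A/F; B; C/D; E] holding=-
step 4 (unstack(D, C)): towers=[A/F; B; C; E] holding=D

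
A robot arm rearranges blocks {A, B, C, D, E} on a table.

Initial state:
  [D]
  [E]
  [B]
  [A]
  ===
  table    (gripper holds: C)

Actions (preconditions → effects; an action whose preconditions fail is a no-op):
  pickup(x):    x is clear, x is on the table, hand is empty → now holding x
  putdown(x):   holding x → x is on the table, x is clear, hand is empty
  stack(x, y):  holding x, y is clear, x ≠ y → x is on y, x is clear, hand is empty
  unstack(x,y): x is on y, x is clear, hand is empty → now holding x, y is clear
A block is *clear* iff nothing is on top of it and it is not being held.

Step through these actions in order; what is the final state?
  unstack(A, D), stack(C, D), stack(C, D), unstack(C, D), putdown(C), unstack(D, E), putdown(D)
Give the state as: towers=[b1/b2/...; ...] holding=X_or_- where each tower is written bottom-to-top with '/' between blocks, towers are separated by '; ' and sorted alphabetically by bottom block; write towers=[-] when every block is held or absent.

step 1 (unstack(A, D)) [no-op]: towers=[A/B/E/D] holding=C
step 2 (stack(C, D)): towers=[A/B/E/D/C] holding=-
step 3 (stack(C, D)) [no-op]: towers=[A/B/E/D/C] holding=-
step 4 (unstack(C, D)): towers=[A/B/E/D] holding=C
step 5 (putdown(C)): towers=[A/B/E/D; C] holding=-
step 6 (unstack(D, E)): towers=[A/B/E; C] holding=D
step 7 (putdown(D)): towers=[A/B/E; C; D] holding=-

towers=[A/B/E; C; D] holding=-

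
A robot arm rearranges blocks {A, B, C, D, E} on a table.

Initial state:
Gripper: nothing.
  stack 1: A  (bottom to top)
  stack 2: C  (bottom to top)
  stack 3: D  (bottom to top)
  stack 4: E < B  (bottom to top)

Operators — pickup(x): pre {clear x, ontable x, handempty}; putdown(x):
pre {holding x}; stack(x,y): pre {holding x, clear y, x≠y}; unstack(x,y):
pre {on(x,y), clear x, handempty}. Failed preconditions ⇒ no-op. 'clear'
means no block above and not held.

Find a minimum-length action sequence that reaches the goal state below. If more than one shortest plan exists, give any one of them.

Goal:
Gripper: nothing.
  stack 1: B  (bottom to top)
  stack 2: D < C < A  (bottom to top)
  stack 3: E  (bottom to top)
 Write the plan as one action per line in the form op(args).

unstack(B, E)
putdown(B)
pickup(C)
stack(C, D)
pickup(A)
stack(A, C)

step 1 (unstack(B, E)): towers=[A; C; D; E] holding=B
step 2 (putdown(B)): towers=[A; B; C; D; E] holding=-
step 3 (pickup(C)): towers=[A; B; D; E] holding=C
step 4 (stack(C, D)): towers=[A; B; D/C; E] holding=-
step 5 (pickup(A)): towers=[B; D/C; E] holding=A
step 6 (stack(A, C)): towers=[B; D/C/A; E] holding=-
goal check: towers=[B; D/C/A; E] holding=- — reached (length 6, optimal by BFS)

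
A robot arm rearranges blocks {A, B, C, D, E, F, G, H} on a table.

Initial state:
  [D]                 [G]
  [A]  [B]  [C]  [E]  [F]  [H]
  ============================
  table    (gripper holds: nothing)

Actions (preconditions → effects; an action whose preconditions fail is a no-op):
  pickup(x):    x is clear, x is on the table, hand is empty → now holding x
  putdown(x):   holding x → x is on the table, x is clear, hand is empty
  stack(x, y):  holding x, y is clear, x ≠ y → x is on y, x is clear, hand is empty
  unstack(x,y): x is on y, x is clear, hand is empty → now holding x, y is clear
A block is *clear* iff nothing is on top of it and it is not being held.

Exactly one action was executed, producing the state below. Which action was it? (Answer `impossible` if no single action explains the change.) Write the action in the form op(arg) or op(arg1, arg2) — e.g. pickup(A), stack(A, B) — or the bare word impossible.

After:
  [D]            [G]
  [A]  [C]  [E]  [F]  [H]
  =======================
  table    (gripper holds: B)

pickup(B)

target: towers=[A/D; C; E; F/G; H] holding=B
     unstack(G, F) → towers=[A/D; B; C; E; F; H] holding=G
         pickup(E) → towers=[A/D; B; C; F/G; H] holding=E
         pickup(H) → towers=[A/D; B; C; E; F/G] holding=H
         pickup(B) → towers=[A/D; C; E; F/G; H] holding=B  ← match
     unstack(D, A) → towers=[A; B; C; E; F/G; H] holding=D
         pickup(C) → towers=[A/D; B; E; F/G; H] holding=C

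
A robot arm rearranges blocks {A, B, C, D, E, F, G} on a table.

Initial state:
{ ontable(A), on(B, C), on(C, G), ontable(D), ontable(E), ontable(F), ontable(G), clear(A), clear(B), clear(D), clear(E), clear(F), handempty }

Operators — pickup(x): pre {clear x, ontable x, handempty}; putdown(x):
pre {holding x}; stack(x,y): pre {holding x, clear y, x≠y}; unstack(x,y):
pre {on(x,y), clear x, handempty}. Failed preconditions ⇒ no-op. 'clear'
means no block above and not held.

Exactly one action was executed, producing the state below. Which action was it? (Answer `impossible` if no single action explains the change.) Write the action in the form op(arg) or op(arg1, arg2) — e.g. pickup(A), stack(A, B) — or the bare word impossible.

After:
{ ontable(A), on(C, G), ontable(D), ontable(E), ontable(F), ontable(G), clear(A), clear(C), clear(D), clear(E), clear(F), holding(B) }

unstack(B, C)

target: towers=[A; D; E; F; G/C] holding=B
     unstack(B, C) → towers=[A; D; E; F; G/C] holding=B  ← match
         pickup(F) → towers=[A; D; E; G/C/B] holding=F
         pickup(D) → towers=[A; E; F; G/C/B] holding=D
         pickup(A) → towers=[D; E; F; G/C/B] holding=A
         pickup(E) → towers=[A; D; F; G/C/B] holding=E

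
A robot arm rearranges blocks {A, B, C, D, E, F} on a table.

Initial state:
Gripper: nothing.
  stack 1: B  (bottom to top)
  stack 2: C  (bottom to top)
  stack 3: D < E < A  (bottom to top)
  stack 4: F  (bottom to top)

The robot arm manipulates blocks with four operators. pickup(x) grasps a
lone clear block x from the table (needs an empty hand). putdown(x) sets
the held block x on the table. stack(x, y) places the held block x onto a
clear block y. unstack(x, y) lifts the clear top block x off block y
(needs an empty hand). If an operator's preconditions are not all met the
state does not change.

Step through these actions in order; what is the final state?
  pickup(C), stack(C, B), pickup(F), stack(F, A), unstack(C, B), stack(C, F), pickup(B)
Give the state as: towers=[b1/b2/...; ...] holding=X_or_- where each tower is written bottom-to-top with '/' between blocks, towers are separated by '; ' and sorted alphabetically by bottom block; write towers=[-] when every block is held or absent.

step 1 (pickup(C)): towers=[B; D/E/A; F] holding=C
step 2 (stack(C, B)): towers=[B/C; D/E/A; F] holding=-
step 3 (pickup(F)): towers=[B/C; D/E/A] holding=F
step 4 (stack(F, A)): towers=[B/C; D/E/A/F] holding=-
step 5 (unstack(C, B)): towers=[B; D/E/A/F] holding=C
step 6 (stack(C, F)): towers=[B; D/E/A/F/C] holding=-
step 7 (pickup(B)): towers=[D/E/A/F/C] holding=B

towers=[D/E/A/F/C] holding=B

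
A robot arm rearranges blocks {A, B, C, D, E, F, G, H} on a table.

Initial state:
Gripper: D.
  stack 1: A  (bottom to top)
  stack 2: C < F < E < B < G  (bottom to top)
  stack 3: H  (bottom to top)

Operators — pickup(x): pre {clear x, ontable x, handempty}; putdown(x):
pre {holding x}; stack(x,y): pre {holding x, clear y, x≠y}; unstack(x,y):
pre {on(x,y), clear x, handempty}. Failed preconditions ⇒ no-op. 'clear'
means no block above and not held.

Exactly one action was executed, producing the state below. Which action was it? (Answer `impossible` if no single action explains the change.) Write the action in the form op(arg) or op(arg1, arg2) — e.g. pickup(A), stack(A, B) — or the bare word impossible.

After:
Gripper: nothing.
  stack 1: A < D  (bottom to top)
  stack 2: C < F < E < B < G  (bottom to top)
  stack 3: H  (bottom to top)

stack(D, A)

target: towers=[A/D; C/F/E/B/G; H] holding=-
        putdown(D) → towers=[A; C/F/E/B/G; D; H] holding=-
       stack(D, G) → towers=[A; C/F/E/B/G/D; H] holding=-
       stack(D, A) → towers=[A/D; C/F/E/B/G; H] holding=-  ← match
       stack(D, H) → towers=[A; C/F/E/B/G; H/D] holding=-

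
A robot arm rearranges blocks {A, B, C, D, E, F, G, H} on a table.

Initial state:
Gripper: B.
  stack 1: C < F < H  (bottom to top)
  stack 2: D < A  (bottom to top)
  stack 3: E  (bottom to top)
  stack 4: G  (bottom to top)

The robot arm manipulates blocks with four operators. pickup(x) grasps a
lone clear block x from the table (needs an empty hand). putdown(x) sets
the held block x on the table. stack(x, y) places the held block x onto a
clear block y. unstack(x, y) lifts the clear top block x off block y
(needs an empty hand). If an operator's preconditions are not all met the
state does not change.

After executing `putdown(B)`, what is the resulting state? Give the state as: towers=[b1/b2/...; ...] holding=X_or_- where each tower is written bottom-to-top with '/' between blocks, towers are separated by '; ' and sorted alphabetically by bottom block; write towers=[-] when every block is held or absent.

before: towers=[C/F/H; D/A; E; G] holding=B
pre[putdown(B)]: holding(B) ok
all met → apply putdown(B)
after:  towers=[B; C/F/H; D/A; E; G] holding=-

towers=[B; C/F/H; D/A; E; G] holding=-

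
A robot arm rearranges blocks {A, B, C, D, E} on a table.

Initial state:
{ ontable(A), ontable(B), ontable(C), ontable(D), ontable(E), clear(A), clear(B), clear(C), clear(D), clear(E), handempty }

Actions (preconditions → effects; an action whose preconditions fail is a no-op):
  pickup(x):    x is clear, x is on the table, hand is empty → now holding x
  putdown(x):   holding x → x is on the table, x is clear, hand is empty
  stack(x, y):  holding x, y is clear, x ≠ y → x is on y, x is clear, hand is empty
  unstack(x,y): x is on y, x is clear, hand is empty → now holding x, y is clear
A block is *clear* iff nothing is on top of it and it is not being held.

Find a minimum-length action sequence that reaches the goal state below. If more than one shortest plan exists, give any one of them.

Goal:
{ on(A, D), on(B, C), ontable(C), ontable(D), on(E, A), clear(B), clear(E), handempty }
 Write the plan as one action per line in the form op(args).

pickup(B)
stack(B, C)
pickup(A)
stack(A, D)
pickup(E)
stack(E, A)

step 1 (pickup(B)): towers=[A; C; D; E] holding=B
step 2 (stack(B, C)): towers=[A; C/B; D; E] holding=-
step 3 (pickup(A)): towers=[C/B; D; E] holding=A
step 4 (stack(A, D)): towers=[C/B; D/A; E] holding=-
step 5 (pickup(E)): towers=[C/B; D/A] holding=E
step 6 (stack(E, A)): towers=[C/B; D/A/E] holding=-
goal check: towers=[C/B; D/A/E] holding=- — reached (length 6, optimal by BFS)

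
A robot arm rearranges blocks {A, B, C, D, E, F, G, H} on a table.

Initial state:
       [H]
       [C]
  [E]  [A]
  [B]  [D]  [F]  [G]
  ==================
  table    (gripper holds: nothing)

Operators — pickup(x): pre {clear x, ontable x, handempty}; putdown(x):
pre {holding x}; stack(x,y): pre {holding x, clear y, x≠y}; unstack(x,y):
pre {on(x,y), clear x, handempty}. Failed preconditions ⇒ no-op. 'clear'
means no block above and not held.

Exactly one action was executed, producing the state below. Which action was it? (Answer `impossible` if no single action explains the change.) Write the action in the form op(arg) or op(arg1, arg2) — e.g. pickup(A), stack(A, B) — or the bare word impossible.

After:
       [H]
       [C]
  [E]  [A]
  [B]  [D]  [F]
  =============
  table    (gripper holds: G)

target: towers=[B/E; D/A/C/H; F] holding=G
         pickup(G) → towers=[B/E; D/A/C/H; F] holding=G  ← match
     unstack(E, B) → towers=[B; D/A/C/H; F; G] holding=E
     unstack(H, C) → towers=[B/E; D/A/C; F; G] holding=H
         pickup(F) → towers=[B/E; D/A/C/H; G] holding=F

pickup(G)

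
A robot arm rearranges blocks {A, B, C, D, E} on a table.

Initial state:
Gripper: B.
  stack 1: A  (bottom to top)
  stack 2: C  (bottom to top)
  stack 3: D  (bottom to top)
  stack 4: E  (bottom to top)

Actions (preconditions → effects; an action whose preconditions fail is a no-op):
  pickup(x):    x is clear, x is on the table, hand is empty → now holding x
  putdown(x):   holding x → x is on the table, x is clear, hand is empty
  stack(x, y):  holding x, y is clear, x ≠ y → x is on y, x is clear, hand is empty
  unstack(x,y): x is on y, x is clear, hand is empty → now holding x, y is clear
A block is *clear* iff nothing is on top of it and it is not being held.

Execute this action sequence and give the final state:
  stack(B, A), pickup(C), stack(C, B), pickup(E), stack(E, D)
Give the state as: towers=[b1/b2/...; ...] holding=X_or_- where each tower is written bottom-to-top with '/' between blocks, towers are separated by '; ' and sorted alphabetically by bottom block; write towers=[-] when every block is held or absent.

towers=[A/B/C; D/E] holding=-

step 1 (stack(B, A)): towers=[A/B; C; D; E] holding=-
step 2 (pickup(C)): towers=[A/B; D; E] holding=C
step 3 (stack(C, B)): towers=[A/B/C; D; E] holding=-
step 4 (pickup(E)): towers=[A/B/C; D] holding=E
step 5 (stack(E, D)): towers=[A/B/C; D/E] holding=-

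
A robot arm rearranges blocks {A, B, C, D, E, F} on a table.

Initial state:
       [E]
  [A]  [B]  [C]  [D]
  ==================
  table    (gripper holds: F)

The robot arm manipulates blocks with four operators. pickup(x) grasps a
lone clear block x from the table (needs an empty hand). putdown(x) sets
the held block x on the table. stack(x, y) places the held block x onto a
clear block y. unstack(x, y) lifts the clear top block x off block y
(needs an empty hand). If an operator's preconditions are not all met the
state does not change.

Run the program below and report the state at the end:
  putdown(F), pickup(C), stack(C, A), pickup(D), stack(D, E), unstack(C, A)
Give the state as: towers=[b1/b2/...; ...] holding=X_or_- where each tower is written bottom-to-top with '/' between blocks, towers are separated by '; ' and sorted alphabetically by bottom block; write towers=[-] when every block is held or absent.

step 1 (putdown(F)): towers=[A; B/E; C; D; F] holding=-
step 2 (pickup(C)): towers=[A; B/E; D; F] holding=C
step 3 (stack(C, A)): towers=[A/C; B/E; D; F] holding=-
step 4 (pickup(D)): towers=[A/C; B/E; F] holding=D
step 5 (stack(D, E)): towers=[A/C; B/E/D; F] holding=-
step 6 (unstack(C, A)): towers=[A; B/E/D; F] holding=C

towers=[A; B/E/D; F] holding=C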